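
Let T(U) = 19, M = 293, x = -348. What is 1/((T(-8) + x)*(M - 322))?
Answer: 1/9541 ≈ 0.00010481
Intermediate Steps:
1/((T(-8) + x)*(M - 322)) = 1/((19 - 348)*(293 - 322)) = 1/(-329*(-29)) = 1/9541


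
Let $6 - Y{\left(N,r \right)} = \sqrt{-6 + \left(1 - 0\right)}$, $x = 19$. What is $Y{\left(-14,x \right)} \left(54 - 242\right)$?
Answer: $-1128 + 188 i \sqrt{5} \approx -1128.0 + 420.38 i$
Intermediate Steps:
$Y{\left(N,r \right)} = 6 - i \sqrt{5}$ ($Y{\left(N,r \right)} = 6 - \sqrt{-6 + \left(1 - 0\right)} = 6 - \sqrt{-6 + \left(1 + 0\right)} = 6 - \sqrt{-6 + 1} = 6 - \sqrt{-5} = 6 - i \sqrt{5}$)
$Y{\left(-14,x \right)} \left(54 - 242\right) = \left(6 - i \sqrt{5}\right) \left(54 - 242\right) = \left(6 - i \sqrt{5}\right) \left(-188\right) = -1128 + 188 i \sqrt{5}$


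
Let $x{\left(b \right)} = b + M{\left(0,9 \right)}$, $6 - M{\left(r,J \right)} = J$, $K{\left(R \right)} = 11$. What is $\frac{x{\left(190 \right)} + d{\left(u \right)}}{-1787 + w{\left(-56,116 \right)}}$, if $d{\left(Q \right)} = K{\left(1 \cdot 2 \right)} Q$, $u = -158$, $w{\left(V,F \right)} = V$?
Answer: $\frac{1551}{1843} \approx 0.84156$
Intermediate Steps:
$M{\left(r,J \right)} = 6 - J$
$d{\left(Q \right)} = 11 Q$
$x{\left(b \right)} = -3 + b$ ($x{\left(b \right)} = b + \left(6 - 9\right) = b - 3 = -3 + b$)
$\frac{x{\left(190 \right)} + d{\left(u \right)}}{-1787 + w{\left(-56,116 \right)}} = \frac{\left(-3 + 190\right) + 11 \left(-158\right)}{-1787 - 56} = \frac{187 - 1738}{-1843} = \left(-1551\right) \left(- \frac{1}{1843}\right) = \frac{1551}{1843}$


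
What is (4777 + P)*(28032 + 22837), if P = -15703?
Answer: -555794694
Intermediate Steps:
(4777 + P)*(28032 + 22837) = (4777 - 15703)*(28032 + 22837) = -10926*50869 = -555794694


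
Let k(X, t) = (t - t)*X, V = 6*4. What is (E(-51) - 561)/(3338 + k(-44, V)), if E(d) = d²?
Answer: 1020/1669 ≈ 0.61114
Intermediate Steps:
V = 24
k(X, t) = 0 (k(X, t) = 0*X = 0)
(E(-51) - 561)/(3338 + k(-44, V)) = ((-51)² - 561)/(3338 + 0) = (2601 - 561)/3338 = 2040*(1/3338) = 1020/1669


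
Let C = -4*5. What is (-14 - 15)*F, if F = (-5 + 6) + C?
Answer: 551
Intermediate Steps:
C = -20
F = -19 (F = (-5 + 6) - 20 = 1 - 20 = -19)
(-14 - 15)*F = (-14 - 15)*(-19) = -29*(-19) = 551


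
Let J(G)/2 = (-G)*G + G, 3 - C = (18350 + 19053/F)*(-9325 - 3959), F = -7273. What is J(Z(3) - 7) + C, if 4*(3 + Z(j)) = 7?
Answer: 14180979791403/58184 ≈ 2.4373e+8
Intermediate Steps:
Z(j) = -5/4 (Z(j) = -3 + (1/4)*7 = -3 + 7/4 = -5/4)
C = 1772623583967/7273 (C = 3 - (18350 + 19053/(-7273))*(-9325 - 3959) = 3 - (18350 + 19053*(-1/7273))*(-13284) = 3 - (18350 - 19053/7273)*(-13284) = 3 - 133440497*(-13284)/7273 = 3 - 1*(-1772623562148/7273) = 3 + 1772623562148/7273 = 1772623583967/7273 ≈ 2.4373e+8)
J(G) = -2*G**2 + 2*G (J(G) = 2*((-G)*G + G) = 2*(-G**2 + G) = 2*(G - G**2) = -2*G**2 + 2*G)
J(Z(3) - 7) + C = 2*(-5/4 - 7)*(1 - (-5/4 - 7)) + 1772623583967/7273 = 2*(-33/4)*(1 - 1*(-33/4)) + 1772623583967/7273 = 2*(-33/4)*(1 + 33/4) + 1772623583967/7273 = 2*(-33/4)*(37/4) + 1772623583967/7273 = -1221/8 + 1772623583967/7273 = 14180979791403/58184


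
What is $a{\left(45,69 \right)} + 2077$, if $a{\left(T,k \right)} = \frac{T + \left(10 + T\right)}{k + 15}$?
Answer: $\frac{43642}{21} \approx 2078.2$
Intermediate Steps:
$a{\left(T,k \right)} = \frac{10 + 2 T}{15 + k}$
$a{\left(45,69 \right)} + 2077 = \frac{2 \left(5 + 45\right)}{15 + 69} + 2077 = 2 \cdot \frac{1}{84} \cdot 50 + 2077 = \frac{25}{21} + 2077 = \frac{43642}{21}$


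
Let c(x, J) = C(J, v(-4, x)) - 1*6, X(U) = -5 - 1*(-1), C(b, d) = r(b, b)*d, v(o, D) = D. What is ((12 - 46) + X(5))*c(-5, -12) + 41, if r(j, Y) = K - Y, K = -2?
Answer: 2169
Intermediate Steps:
r(j, Y) = -2 - Y
C(b, d) = d*(-2 - b) (C(b, d) = (-2 - b)*d = d*(-2 - b))
X(U) = -4 (X(U) = -5 + 1 = -4)
c(x, J) = -6 - x*(2 + J) (c(x, J) = -x*(2 + J) - 1*6 = -x*(2 + J) - 6 = -6 - x*(2 + J))
((12 - 46) + X(5))*c(-5, -12) + 41 = ((12 - 46) - 4)*(-6 - 1*(-5)*(2 - 12)) + 41 = (-34 - 4)*(-6 - 1*(-5)*(-10)) + 41 = -38*(-6 - 50) + 41 = -38*(-56) + 41 = 2128 + 41 = 2169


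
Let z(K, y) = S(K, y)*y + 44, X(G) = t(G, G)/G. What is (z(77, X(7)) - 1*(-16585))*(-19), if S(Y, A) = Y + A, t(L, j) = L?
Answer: -317433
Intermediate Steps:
S(Y, A) = A + Y
X(G) = 1 (X(G) = G/G = 1)
z(K, y) = 44 + y*(K + y) (z(K, y) = (y + K)*y + 44 = (K + y)*y + 44 = y*(K + y) + 44 = 44 + y*(K + y))
(z(77, X(7)) - 1*(-16585))*(-19) = ((44 + 1*(77 + 1)) - 1*(-16585))*(-19) = ((44 + 1*78) + 16585)*(-19) = ((44 + 78) + 16585)*(-19) = (122 + 16585)*(-19) = 16707*(-19) = -317433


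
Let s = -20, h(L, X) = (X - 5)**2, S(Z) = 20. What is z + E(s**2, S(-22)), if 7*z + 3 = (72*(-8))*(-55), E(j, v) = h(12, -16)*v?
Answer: 93417/7 ≈ 13345.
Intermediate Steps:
h(L, X) = (-5 + X)**2
E(j, v) = 441*v (E(j, v) = (-5 - 16)**2*v = (-21)**2*v = 441*v)
z = 31677/7 (z = -3/7 + ((72*(-8))*(-55))/7 = -3/7 + (-576*(-55))/7 = -3/7 + (1/7)*31680 = -3/7 + 31680/7 = 31677/7 ≈ 4525.3)
z + E(s**2, S(-22)) = 31677/7 + 441*20 = 31677/7 + 8820 = 93417/7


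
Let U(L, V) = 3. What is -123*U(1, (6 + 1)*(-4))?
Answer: -369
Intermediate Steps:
-123*U(1, (6 + 1)*(-4)) = -123*3 = -369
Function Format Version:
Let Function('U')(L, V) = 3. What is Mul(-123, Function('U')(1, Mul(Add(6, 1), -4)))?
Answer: -369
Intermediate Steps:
Mul(-123, Function('U')(1, Mul(Add(6, 1), -4))) = Mul(-123, 3) = -369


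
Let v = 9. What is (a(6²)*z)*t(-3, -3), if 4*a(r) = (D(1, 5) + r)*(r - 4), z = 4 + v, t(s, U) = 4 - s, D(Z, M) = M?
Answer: 29848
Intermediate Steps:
z = 13 (z = 4 + 9 = 13)
a(r) = (-4 + r)*(5 + r)/4 (a(r) = ((5 + r)*(r - 4))/4 = ((5 + r)*(-4 + r))/4 = ((-4 + r)*(5 + r))/4 = (-4 + r)*(5 + r)/4)
(a(6²)*z)*t(-3, -3) = ((-5 + (¼)*6² + (6²)²/4)*13)*(4 - 1*(-3)) = ((-5 + (¼)*36 + (¼)*36²)*13)*(4 + 3) = ((-5 + 9 + (¼)*1296)*13)*7 = ((-5 + 9 + 324)*13)*7 = (328*13)*7 = 4264*7 = 29848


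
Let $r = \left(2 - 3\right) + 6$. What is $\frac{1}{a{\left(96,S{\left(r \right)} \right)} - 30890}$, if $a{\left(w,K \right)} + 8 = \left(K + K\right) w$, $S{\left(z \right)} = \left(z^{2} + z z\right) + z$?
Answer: $- \frac{1}{20338} \approx -4.9169 \cdot 10^{-5}$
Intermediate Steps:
$r = 5$ ($r = -1 + 6 = 5$)
$S{\left(z \right)} = z + 2 z^{2}$ ($S{\left(z \right)} = \left(z^{2} + z^{2}\right) + z = 2 z^{2} + z = z + 2 z^{2}$)
$a{\left(w,K \right)} = -8 + 2 K w$ ($a{\left(w,K \right)} = -8 + \left(K + K\right) w = -8 + 2 K w$)
$\frac{1}{a{\left(96,S{\left(r \right)} \right)} - 30890} = \frac{1}{\left(-8 + 2 \cdot 5 \left(1 + 2 \cdot 5\right) 96\right) - 30890} = \frac{1}{\left(-8 + 2 \cdot 5 \left(1 + 10\right) 96\right) - 30890} = \frac{1}{\left(-8 + 2 \cdot 5 \cdot 11 \cdot 96\right) - 30890} = \frac{1}{\left(-8 + 2 \cdot 55 \cdot 96\right) - 30890} = \frac{1}{\left(-8 + 10560\right) - 30890} = \frac{1}{10552 - 30890} = \frac{1}{-20338} = - \frac{1}{20338}$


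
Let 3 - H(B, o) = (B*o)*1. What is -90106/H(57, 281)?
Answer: 45053/8007 ≈ 5.6267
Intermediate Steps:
H(B, o) = 3 - B*o
-90106/H(57, 281) = -90106/(3 - 1*57*281) = -90106/(3 - 16017) = -90106/(-16014) = -90106*(-1/16014) = 45053/8007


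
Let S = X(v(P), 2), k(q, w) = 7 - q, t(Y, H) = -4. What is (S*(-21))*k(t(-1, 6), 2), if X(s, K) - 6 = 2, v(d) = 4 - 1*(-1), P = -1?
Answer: -1848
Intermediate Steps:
v(d) = 5 (v(d) = 4 + 1 = 5)
X(s, K) = 8 (X(s, K) = 6 + 2 = 8)
S = 8
(S*(-21))*k(t(-1, 6), 2) = (8*(-21))*(7 - 1*(-4)) = -168*(7 + 4) = -168*11 = -1848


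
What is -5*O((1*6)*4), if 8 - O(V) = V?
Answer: 80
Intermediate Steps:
O(V) = 8 - V
-5*O((1*6)*4) = -5*(8 - 1*6*4) = -5*(8 - 6*4) = -5*(8 - 1*24) = -5*(8 - 24) = -5*(-16) = 80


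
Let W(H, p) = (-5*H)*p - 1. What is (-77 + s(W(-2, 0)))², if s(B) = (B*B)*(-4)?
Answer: 6561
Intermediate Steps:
W(H, p) = -1 - 5*H*p (W(H, p) = -5*H*p - 1 = -1 - 5*H*p)
s(B) = -4*B² (s(B) = B²*(-4) = -4*B²)
(-77 + s(W(-2, 0)))² = (-77 - 4*(-1 - 5*(-2)*0)²)² = (-77 - 4*(-1 + 0)²)² = (-77 - 4*(-1)²)² = (-77 - 4*1)² = (-77 - 4)² = (-81)² = 6561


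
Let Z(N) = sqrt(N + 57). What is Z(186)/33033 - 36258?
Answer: -36258 + 3*sqrt(3)/11011 ≈ -36258.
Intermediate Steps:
Z(N) = sqrt(57 + N)
Z(186)/33033 - 36258 = sqrt(57 + 186)/33033 - 36258 = sqrt(243)*(1/33033) - 36258 = (9*sqrt(3))*(1/33033) - 36258 = 3*sqrt(3)/11011 - 36258 = -36258 + 3*sqrt(3)/11011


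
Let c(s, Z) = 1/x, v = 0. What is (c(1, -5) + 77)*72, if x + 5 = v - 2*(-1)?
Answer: 5520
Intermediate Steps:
x = -3 (x = -5 + (0 - 2*(-1)) = -5 + (0 + 2) = -5 + 2 = -3)
c(s, Z) = -1/3 (c(s, Z) = 1/(-3) = -1/3)
(c(1, -5) + 77)*72 = (-1/3 + 77)*72 = (230/3)*72 = 5520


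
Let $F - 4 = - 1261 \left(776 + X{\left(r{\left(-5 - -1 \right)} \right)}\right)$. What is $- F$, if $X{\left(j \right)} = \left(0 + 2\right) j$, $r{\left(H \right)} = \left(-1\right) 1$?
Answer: $976010$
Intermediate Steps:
$r{\left(H \right)} = -1$
$X{\left(j \right)} = 2 j$
$F = -976010$ ($F = 4 - 1261 \left(776 + 2 \left(-1\right)\right) = 4 - 1261 \left(776 - 2\right) = 4 - 976014 = -976010$)
$- F = \left(-1\right) \left(-976010\right) = 976010$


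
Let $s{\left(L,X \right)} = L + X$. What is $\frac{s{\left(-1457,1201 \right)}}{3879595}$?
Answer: $- \frac{256}{3879595} \approx -6.5986 \cdot 10^{-5}$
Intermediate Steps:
$\frac{s{\left(-1457,1201 \right)}}{3879595} = \frac{-1457 + 1201}{3879595} = \left(-256\right) \frac{1}{3879595} = - \frac{256}{3879595}$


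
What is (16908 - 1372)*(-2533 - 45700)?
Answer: -749347888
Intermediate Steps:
(16908 - 1372)*(-2533 - 45700) = 15536*(-48233) = -749347888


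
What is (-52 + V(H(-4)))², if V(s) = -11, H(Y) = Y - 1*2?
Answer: 3969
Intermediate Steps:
H(Y) = -2 + Y (H(Y) = Y - 2 = -2 + Y)
(-52 + V(H(-4)))² = (-52 - 11)² = (-63)² = 3969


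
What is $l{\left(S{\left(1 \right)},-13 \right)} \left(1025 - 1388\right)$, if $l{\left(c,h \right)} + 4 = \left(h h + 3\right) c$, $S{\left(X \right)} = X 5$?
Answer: $-310728$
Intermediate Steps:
$S{\left(X \right)} = 5 X$
$l{\left(c,h \right)} = -4 + c \left(3 + h^{2}\right)$ ($l{\left(c,h \right)} = -4 + \left(h h + 3\right) c = -4 + \left(h^{2} + 3\right) c = -4 + \left(3 + h^{2}\right) c = -4 + c \left(3 + h^{2}\right)$)
$l{\left(S{\left(1 \right)},-13 \right)} \left(1025 - 1388\right) = \left(-4 + 3 \cdot 5 \cdot 1 + 5 \cdot 1 \left(-13\right)^{2}\right) \left(1025 - 1388\right) = \left(-4 + 3 \cdot 5 + 5 \cdot 169\right) \left(-363\right) = \left(-4 + 15 + 845\right) \left(-363\right) = 856 \left(-363\right) = -310728$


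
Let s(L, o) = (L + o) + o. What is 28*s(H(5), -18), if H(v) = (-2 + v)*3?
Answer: -756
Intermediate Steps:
H(v) = -6 + 3*v
s(L, o) = L + 2*o
28*s(H(5), -18) = 28*((-6 + 3*5) + 2*(-18)) = 28*((-6 + 15) - 36) = 28*(9 - 36) = 28*(-27) = -756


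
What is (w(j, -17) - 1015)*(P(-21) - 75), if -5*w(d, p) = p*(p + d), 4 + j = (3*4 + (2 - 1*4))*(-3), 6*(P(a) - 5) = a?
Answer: 436737/5 ≈ 87347.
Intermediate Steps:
P(a) = 5 + a/6
j = -34 (j = -4 + (3*4 + (2 - 1*4))*(-3) = -4 + (12 + (2 - 4))*(-3) = -4 + (12 - 2)*(-3) = -4 + 10*(-3) = -4 - 30 = -34)
w(d, p) = -p*(d + p)/5 (w(d, p) = -p*(p + d)/5 = -p*(d + p)/5)
(w(j, -17) - 1015)*(P(-21) - 75) = (-⅕*(-17)*(-34 - 17) - 1015)*((5 + (⅙)*(-21)) - 75) = (-⅕*(-17)*(-51) - 1015)*((5 - 7/2) - 75) = (-867/5 - 1015)*(3/2 - 75) = -5942/5*(-147/2) = 436737/5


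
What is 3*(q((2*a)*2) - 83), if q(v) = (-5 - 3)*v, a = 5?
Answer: -729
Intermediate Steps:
q(v) = -8*v
3*(q((2*a)*2) - 83) = 3*(-8*2*5*2 - 83) = 3*(-80*2 - 83) = 3*(-8*20 - 83) = 3*(-160 - 83) = 3*(-243) = -729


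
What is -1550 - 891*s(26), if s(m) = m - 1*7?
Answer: -18479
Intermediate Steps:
s(m) = -7 + m (s(m) = m - 7 = -7 + m)
-1550 - 891*s(26) = -1550 - 891*(-7 + 26) = -1550 - 891*19 = -1550 - 16929 = -18479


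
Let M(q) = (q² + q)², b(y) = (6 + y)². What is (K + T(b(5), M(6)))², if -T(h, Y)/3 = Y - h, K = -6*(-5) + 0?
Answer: 24000201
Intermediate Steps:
K = 30 (K = 30 + 0 = 30)
M(q) = (q + q²)²
T(h, Y) = -3*Y + 3*h (T(h, Y) = -3*(Y - h) = -3*Y + 3*h)
(K + T(b(5), M(6)))² = (30 + (-3*6²*(1 + 6)² + 3*(6 + 5)²))² = (30 + (-108*7² + 3*11²))² = (30 + (-108*49 + 3*121))² = (30 + (-3*1764 + 363))² = (30 + (-5292 + 363))² = (30 - 4929)² = (-4899)² = 24000201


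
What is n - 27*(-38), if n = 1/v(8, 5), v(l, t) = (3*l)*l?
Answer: 196993/192 ≈ 1026.0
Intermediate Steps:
v(l, t) = 3*l**2
n = 1/192 (n = 1/(3*8**2) = 1/(3*64) = 1/192 ≈ 0.0052083)
n - 27*(-38) = 1/192 - 27*(-38) = 1/192 + 1026 = 196993/192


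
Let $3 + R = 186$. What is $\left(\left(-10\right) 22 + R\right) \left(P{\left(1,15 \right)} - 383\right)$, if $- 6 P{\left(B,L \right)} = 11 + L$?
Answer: $\frac{42994}{3} \approx 14331.0$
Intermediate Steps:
$P{\left(B,L \right)} = - \frac{11}{6} - \frac{L}{6}$ ($P{\left(B,L \right)} = - \frac{11 + L}{6} = - \frac{11}{6} - \frac{L}{6}$)
$R = 183$ ($R = -3 + 186 = 183$)
$\left(\left(-10\right) 22 + R\right) \left(P{\left(1,15 \right)} - 383\right) = \left(\left(-10\right) 22 + 183\right) \left(\left(- \frac{11}{6} - \frac{5}{2}\right) - 383\right) = \left(-220 + 183\right) \left(\left(- \frac{11}{6} - \frac{5}{2}\right) - 383\right) = - 37 \left(- \frac{13}{3} - 383\right) = \left(-37\right) \left(- \frac{1162}{3}\right) = \frac{42994}{3}$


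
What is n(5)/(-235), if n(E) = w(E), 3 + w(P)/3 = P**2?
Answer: -66/235 ≈ -0.28085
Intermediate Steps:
w(P) = -9 + 3*P**2
n(E) = -9 + 3*E**2
n(5)/(-235) = (-9 + 3*5**2)/(-235) = (-9 + 3*25)*(-1/235) = (-9 + 75)*(-1/235) = 66*(-1/235) = -66/235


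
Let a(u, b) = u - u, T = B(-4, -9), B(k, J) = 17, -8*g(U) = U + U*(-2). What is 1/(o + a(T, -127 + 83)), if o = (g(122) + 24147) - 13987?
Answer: 4/40701 ≈ 9.8278e-5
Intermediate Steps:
g(U) = U/8 (g(U) = -(U + U*(-2))/8 = -(U - 2*U)/8 = -(-1)*U/8 = U/8)
T = 17
a(u, b) = 0
o = 40701/4 (o = ((⅛)*122 + 24147) - 13987 = (61/4 + 24147) - 13987 = 96649/4 - 13987 = 40701/4 ≈ 10175.)
1/(o + a(T, -127 + 83)) = 1/(40701/4 + 0) = 1/(40701/4) = 4/40701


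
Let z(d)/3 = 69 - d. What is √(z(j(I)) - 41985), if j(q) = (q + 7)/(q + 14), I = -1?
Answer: 6*I*√196131/13 ≈ 204.4*I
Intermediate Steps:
j(q) = (7 + q)/(14 + q)
z(d) = 207 - 3*d (z(d) = 3*(69 - d) = 207 - 3*d)
√(z(j(I)) - 41985) = √((207 - 3*(7 - 1)/(14 - 1)) - 41985) = √((207 - 3*6/13) - 41985) = √((207 - 18/13) - 41985) = √(2673/13 - 41985) = √(-543132/13) = 6*I*√196131/13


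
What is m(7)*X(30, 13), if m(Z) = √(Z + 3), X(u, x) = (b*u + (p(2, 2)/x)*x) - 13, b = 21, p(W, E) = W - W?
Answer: 617*√10 ≈ 1951.1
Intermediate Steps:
p(W, E) = 0
X(u, x) = -13 + 21*u (X(u, x) = (21*u + (0/x)*x) - 13 = (21*u + 0*x) - 13 = (21*u + 0) - 13 = 21*u - 13 = -13 + 21*u)
m(Z) = √(3 + Z)
m(7)*X(30, 13) = √(3 + 7)*(-13 + 21*30) = √10*(-13 + 630) = √10*617 = 617*√10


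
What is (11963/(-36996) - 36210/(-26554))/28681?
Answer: 423347/11671905036 ≈ 3.6271e-5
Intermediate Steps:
(11963/(-36996) - 36210/(-26554))/28681 = (11963*(-1/36996) - 36210*(-1/26554))*(1/28681) = (-11963/36996 + 15/11)*(1/28681) = (423347/406956)*(1/28681) = 423347/11671905036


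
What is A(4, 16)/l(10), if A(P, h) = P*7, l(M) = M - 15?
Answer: -28/5 ≈ -5.6000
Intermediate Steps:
l(M) = -15 + M
A(P, h) = 7*P
A(4, 16)/l(10) = (7*4)/(-15 + 10) = 28/(-5) = 28*(-⅕) = -28/5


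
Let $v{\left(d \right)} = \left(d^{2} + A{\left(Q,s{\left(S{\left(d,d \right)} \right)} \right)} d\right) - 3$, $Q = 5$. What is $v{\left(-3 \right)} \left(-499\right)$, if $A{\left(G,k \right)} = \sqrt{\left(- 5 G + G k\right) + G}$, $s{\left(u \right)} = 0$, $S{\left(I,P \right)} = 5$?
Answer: $-2994 + 2994 i \sqrt{5} \approx -2994.0 + 6694.8 i$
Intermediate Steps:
$A{\left(G,k \right)} = \sqrt{- 4 G + G k}$
$v{\left(d \right)} = -3 + d^{2} + 2 i d \sqrt{5}$ ($v{\left(d \right)} = \left(d^{2} + \sqrt{5 \left(-4 + 0\right)} d\right) - 3 = \left(d^{2} + \sqrt{5 \left(-4\right)} d\right) - 3 = \left(d^{2} + \sqrt{-20} d\right) - 3 = \left(d^{2} + 2 i \sqrt{5} d\right) - 3 = \left(d^{2} + 2 i d \sqrt{5}\right) - 3 = -3 + d^{2} + 2 i d \sqrt{5}$)
$v{\left(-3 \right)} \left(-499\right) = \left(-3 + \left(-3\right)^{2} + 2 i \left(-3\right) \sqrt{5}\right) \left(-499\right) = \left(-3 + 9 - 6 i \sqrt{5}\right) \left(-499\right) = \left(6 - 6 i \sqrt{5}\right) \left(-499\right) = -2994 + 2994 i \sqrt{5}$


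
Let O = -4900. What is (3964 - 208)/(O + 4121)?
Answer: -3756/779 ≈ -4.8216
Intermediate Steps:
(3964 - 208)/(O + 4121) = (3964 - 208)/(-4900 + 4121) = 3756/(-779) = 3756*(-1/779) = -3756/779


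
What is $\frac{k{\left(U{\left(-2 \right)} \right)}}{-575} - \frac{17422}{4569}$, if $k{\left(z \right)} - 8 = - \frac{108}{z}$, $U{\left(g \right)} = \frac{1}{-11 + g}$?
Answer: $- \frac{16469078}{2627175} \approx -6.2687$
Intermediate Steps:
$k{\left(z \right)} = 8 - \frac{108}{z}$
$\frac{k{\left(U{\left(-2 \right)} \right)}}{-575} - \frac{17422}{4569} = \frac{8 - \frac{108}{\frac{1}{-11 - 2}}}{-575} - \frac{17422}{4569} = \left(8 - \frac{108}{\frac{1}{-13}}\right) \left(- \frac{1}{575}\right) - \frac{17422}{4569} = \left(8 - \frac{108}{- \frac{1}{13}}\right) \left(- \frac{1}{575}\right) - \frac{17422}{4569} = \left(8 - -1404\right) \left(- \frac{1}{575}\right) - \frac{17422}{4569} = \left(8 + 1404\right) \left(- \frac{1}{575}\right) - \frac{17422}{4569} = 1412 \left(- \frac{1}{575}\right) - \frac{17422}{4569} = - \frac{1412}{575} - \frac{17422}{4569} = - \frac{16469078}{2627175}$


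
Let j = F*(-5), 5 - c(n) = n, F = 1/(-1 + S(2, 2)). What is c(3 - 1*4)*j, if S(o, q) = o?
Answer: -30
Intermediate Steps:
F = 1 (F = 1/(-1 + 2) = 1/1 = 1)
c(n) = 5 - n
j = -5 (j = 1*(-5) = -5)
c(3 - 1*4)*j = (5 - (3 - 1*4))*(-5) = (5 - (3 - 4))*(-5) = (5 - 1*(-1))*(-5) = (5 + 1)*(-5) = 6*(-5) = -30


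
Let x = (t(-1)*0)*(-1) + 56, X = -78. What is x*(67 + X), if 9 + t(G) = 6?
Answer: -616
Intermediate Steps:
t(G) = -3 (t(G) = -9 + 6 = -3)
x = 56 (x = -3*0*(-1) + 56 = 0*(-1) + 56 = 0 + 56 = 56)
x*(67 + X) = 56*(67 - 78) = 56*(-11) = -616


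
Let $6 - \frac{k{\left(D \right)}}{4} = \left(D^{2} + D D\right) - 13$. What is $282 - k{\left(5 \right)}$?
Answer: $406$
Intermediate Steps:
$k{\left(D \right)} = 76 - 8 D^{2}$ ($k{\left(D \right)} = 24 - 4 \left(\left(D^{2} + D D\right) - 13\right) = 24 - 4 \left(\left(D^{2} + D^{2}\right) - 13\right) = 24 - 4 \left(2 D^{2} - 13\right) = 24 - 4 \left(-13 + 2 D^{2}\right) = 24 - \left(-52 + 8 D^{2}\right) = 76 - 8 D^{2}$)
$282 - k{\left(5 \right)} = 282 - \left(76 - 8 \cdot 5^{2}\right) = 282 - \left(76 - 200\right) = 282 - -124 = 282 + 124 = 406$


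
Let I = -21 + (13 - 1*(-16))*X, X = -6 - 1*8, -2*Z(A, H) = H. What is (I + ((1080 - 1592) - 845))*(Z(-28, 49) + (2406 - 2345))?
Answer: -65116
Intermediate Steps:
Z(A, H) = -H/2
X = -14 (X = -6 - 8 = -14)
I = -427 (I = -21 + (13 - 1*(-16))*(-14) = -21 + (13 + 16)*(-14) = -21 + 29*(-14) = -21 - 406 = -427)
(I + ((1080 - 1592) - 845))*(Z(-28, 49) + (2406 - 2345)) = (-427 + ((1080 - 1592) - 845))*(-½*49 + (2406 - 2345)) = (-427 + (-512 - 845))*(-49/2 + 61) = (-427 - 1357)*(73/2) = -1784*73/2 = -65116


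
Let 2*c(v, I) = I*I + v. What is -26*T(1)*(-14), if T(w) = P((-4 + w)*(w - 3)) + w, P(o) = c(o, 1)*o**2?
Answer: 46228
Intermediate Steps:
c(v, I) = v/2 + I**2/2 (c(v, I) = (I*I + v)/2 = (I**2 + v)/2 = (v + I**2)/2 = v/2 + I**2/2)
P(o) = o**2*(1/2 + o/2) (P(o) = (o/2 + (1/2)*1**2)*o**2 = (o/2 + (1/2)*1)*o**2 = (o/2 + 1/2)*o**2 = (1/2 + o/2)*o**2 = o**2*(1/2 + o/2))
T(w) = w + (-4 + w)**2*(-3 + w)**2*(1 + (-4 + w)*(-3 + w))/2 (T(w) = ((-4 + w)*(w - 3))**2*(1 + (-4 + w)*(w - 3))/2 + w = ((-4 + w)*(-3 + w))**2*(1 + (-4 + w)*(-3 + w))/2 + w = ((-4 + w)**2*(-3 + w)**2)*(1 + (-4 + w)*(-3 + w))/2 + w = (-4 + w)**2*(-3 + w)**2*(1 + (-4 + w)*(-3 + w))/2 + w = w + (-4 + w)**2*(-3 + w)**2*(1 + (-4 + w)*(-3 + w))/2)
-26*T(1)*(-14) = -26*(1 + (12 + 1**2 - 7*1)**2*(13 + 1**2 - 7*1)/2)*(-14) = -26*(1 + (12 + 1 - 7)**2*(13 + 1 - 7)/2)*(-14) = -26*(1 + (1/2)*6**2*7)*(-14) = -26*(1 + (1/2)*36*7)*(-14) = -26*(1 + 126)*(-14) = -26*127*(-14) = -3302*(-14) = 46228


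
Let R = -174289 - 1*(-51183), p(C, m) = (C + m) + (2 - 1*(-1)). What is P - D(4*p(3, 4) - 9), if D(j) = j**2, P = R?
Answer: -124067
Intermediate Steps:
p(C, m) = 3 + C + m (p(C, m) = (C + m) + (2 + 1) = (C + m) + 3 = 3 + C + m)
R = -123106 (R = -174289 + 51183 = -123106)
P = -123106
P - D(4*p(3, 4) - 9) = -123106 - (4*(3 + 3 + 4) - 9)**2 = -123106 - (4*10 - 9)**2 = -123106 - (40 - 9)**2 = -123106 - 1*31**2 = -123106 - 1*961 = -123106 - 961 = -124067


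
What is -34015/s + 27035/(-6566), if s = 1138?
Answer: -63527080/1868027 ≈ -34.008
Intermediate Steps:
-34015/s + 27035/(-6566) = -34015/1138 + 27035/(-6566) = -34015*1/1138 + 27035*(-1/6566) = -34015/1138 - 27035/6566 = -63527080/1868027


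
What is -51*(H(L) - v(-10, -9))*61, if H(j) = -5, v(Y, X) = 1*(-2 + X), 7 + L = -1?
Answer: -18666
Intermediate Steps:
L = -8 (L = -7 - 1 = -8)
v(Y, X) = -2 + X
-51*(H(L) - v(-10, -9))*61 = -51*(-5 - (-2 - 9))*61 = -51*(-5 - 1*(-11))*61 = -51*(-5 + 11)*61 = -51*6*61 = -306*61 = -18666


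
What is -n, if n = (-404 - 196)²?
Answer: -360000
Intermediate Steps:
n = 360000 (n = (-600)² = 360000)
-n = -1*360000 = -360000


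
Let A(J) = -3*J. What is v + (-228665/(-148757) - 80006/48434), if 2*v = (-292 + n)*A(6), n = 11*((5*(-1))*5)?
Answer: 18382880370741/3602448269 ≈ 5102.9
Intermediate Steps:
n = -275 (n = 11*(-5*5) = 11*(-25) = -275)
v = 5103 (v = ((-292 - 275)*(-3*6))/2 = (-567*(-18))/2 = (1/2)*10206 = 5103)
v + (-228665/(-148757) - 80006/48434) = 5103 + (-228665/(-148757) - 80006/48434) = 5103 + (-228665*(-1/148757) - 80006*1/48434) = 5103 + (228665/148757 - 40003/24217) = 5103 - 413145966/3602448269 = 18382880370741/3602448269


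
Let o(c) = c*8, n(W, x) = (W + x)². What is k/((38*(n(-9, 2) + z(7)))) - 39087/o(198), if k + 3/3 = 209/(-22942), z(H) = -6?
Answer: -40702776445/1649438032 ≈ -24.677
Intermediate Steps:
k = -23151/22942 (k = -1 + 209/(-22942) = -1 + 209*(-1/22942) = -1 - 209/22942 = -23151/22942 ≈ -1.0091)
o(c) = 8*c
k/((38*(n(-9, 2) + z(7)))) - 39087/o(198) = -23151*1/(38*((-9 + 2)² - 6))/22942 - 39087/(8*198) = -23151*1/(38*((-7)² - 6))/22942 - 39087/1584 = -23151*1/(38*(49 - 6))/22942 - 39087*1/1584 = -23151/(22942*(38*43)) - 4343/176 = -23151/22942/1634 - 4343/176 = -23151/22942*1/1634 - 4343/176 = -23151/37487228 - 4343/176 = -40702776445/1649438032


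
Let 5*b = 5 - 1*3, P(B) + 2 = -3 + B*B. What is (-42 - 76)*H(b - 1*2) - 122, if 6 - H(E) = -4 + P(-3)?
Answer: -830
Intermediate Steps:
P(B) = -5 + B² (P(B) = -2 + (-3 + B*B) = -2 + (-3 + B²) = -5 + B²)
b = ⅖ (b = (5 - 1*3)/5 = (5 - 3)/5 = (⅕)*2 = ⅖ ≈ 0.40000)
H(E) = 6 (H(E) = 6 - (-4 + (-5 + (-3)²)) = 6 - (-4 + (-5 + 9)) = 6 - (-4 + 4) = 6 - 1*0 = 6 + 0 = 6)
(-42 - 76)*H(b - 1*2) - 122 = (-42 - 76)*6 - 122 = -118*6 - 122 = -708 - 122 = -830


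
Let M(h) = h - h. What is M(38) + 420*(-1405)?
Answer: -590100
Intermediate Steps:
M(h) = 0
M(38) + 420*(-1405) = 0 + 420*(-1405) = 0 - 590100 = -590100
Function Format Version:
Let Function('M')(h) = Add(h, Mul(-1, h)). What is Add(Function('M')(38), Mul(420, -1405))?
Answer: -590100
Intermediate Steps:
Function('M')(h) = 0
Add(Function('M')(38), Mul(420, -1405)) = Add(0, Mul(420, -1405)) = Add(0, -590100) = -590100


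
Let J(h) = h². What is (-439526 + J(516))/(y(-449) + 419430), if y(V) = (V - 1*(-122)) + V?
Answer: -86635/209327 ≈ -0.41387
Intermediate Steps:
y(V) = 122 + 2*V (y(V) = (V + 122) + V = (122 + V) + V = 122 + 2*V)
(-439526 + J(516))/(y(-449) + 419430) = (-439526 + 516²)/((122 + 2*(-449)) + 419430) = (-439526 + 266256)/((122 - 898) + 419430) = -173270/(-776 + 419430) = -173270/418654 = -173270*1/418654 = -86635/209327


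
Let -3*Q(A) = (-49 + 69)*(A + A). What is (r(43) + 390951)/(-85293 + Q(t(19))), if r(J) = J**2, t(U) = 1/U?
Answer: -22389600/4861741 ≈ -4.6053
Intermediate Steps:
Q(A) = -40*A/3 (Q(A) = -(-49 + 69)*(A + A)/3 = -20*2*A/3 = -40*A/3)
(r(43) + 390951)/(-85293 + Q(t(19))) = (43**2 + 390951)/(-85293 - 40/3/19) = (1849 + 390951)/(-85293 - 40/3*1/19) = 392800/(-85293 - 40/57) = 392800/(-4861741/57) = 392800*(-57/4861741) = -22389600/4861741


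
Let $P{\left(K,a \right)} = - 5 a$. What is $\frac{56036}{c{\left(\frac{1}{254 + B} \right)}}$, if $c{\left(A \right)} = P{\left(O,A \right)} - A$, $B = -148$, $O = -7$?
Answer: $- \frac{2969908}{3} \approx -9.8997 \cdot 10^{5}$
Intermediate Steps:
$c{\left(A \right)} = - 6 A$ ($c{\left(A \right)} = - 5 A - A = - 6 A$)
$\frac{56036}{c{\left(\frac{1}{254 + B} \right)}} = \frac{56036}{\left(-6\right) \frac{1}{254 - 148}} = \frac{56036}{\left(-6\right) \frac{1}{106}} = \frac{56036}{- \frac{3}{53}} = 56036 \left(- \frac{53}{3}\right) = - \frac{2969908}{3}$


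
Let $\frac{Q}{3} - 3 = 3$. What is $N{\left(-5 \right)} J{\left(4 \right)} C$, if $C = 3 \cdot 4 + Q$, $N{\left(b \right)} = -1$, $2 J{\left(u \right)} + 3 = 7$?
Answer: $-60$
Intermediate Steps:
$Q = 18$ ($Q = 9 + 3 \cdot 3 = 9 + 9 = 18$)
$J{\left(u \right)} = 2$ ($J{\left(u \right)} = - \frac{3}{2} + \frac{1}{2} \cdot 7 = - \frac{3}{2} + \frac{7}{2} = 2$)
$C = 30$ ($C = 3 \cdot 4 + 18 = 12 + 18 = 30$)
$N{\left(-5 \right)} J{\left(4 \right)} C = \left(-1\right) 2 \cdot 30 = \left(-2\right) 30 = -60$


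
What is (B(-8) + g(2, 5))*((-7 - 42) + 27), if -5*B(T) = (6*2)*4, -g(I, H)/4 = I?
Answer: 1936/5 ≈ 387.20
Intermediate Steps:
g(I, H) = -4*I
B(T) = -48/5 (B(T) = -6*2*4/5 = -12*4/5 = -1/5*48 = -48/5)
(B(-8) + g(2, 5))*((-7 - 42) + 27) = (-48/5 - 4*2)*((-7 - 42) + 27) = (-48/5 - 8)*(-49 + 27) = -88/5*(-22) = 1936/5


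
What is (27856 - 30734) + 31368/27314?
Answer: -39289162/13657 ≈ -2876.9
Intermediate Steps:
(27856 - 30734) + 31368/27314 = -2878 + 31368*(1/27314) = -2878 + 15684/13657 = -39289162/13657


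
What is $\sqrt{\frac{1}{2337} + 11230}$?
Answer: $\frac{\sqrt{61333422207}}{2337} \approx 105.97$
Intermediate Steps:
$\sqrt{\frac{1}{2337} + 11230} = \sqrt{\frac{26244511}{2337}} = \frac{\sqrt{61333422207}}{2337}$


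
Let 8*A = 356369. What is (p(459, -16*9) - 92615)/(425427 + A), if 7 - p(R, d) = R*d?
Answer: -212096/3759785 ≈ -0.056412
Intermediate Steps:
A = 356369/8 (A = (⅛)*356369 = 356369/8 ≈ 44546.)
p(R, d) = 7 - R*d
(p(459, -16*9) - 92615)/(425427 + A) = ((7 - 1*459*(-16*9)) - 92615)/(425427 + 356369/8) = ((7 - 1*459*(-144)) - 92615)/(3759785/8) = ((7 + 66096) - 92615)*(8/3759785) = (66103 - 92615)*(8/3759785) = -26512*8/3759785 = -212096/3759785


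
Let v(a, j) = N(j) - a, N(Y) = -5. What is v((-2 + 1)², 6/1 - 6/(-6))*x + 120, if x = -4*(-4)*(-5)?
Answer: 600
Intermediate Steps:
v(a, j) = -5 - a
x = -80 (x = 16*(-5) = -80)
v((-2 + 1)², 6/1 - 6/(-6))*x + 120 = (-5 - (-2 + 1)²)*(-80) + 120 = (-5 - 1*(-1)²)*(-80) + 120 = (-5 - 1*1)*(-80) + 120 = (-5 - 1)*(-80) + 120 = -6*(-80) + 120 = 480 + 120 = 600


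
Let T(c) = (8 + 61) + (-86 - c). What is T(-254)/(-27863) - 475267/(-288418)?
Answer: 1013385335/618168518 ≈ 1.6393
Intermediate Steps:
T(c) = -17 - c (T(c) = 69 + (-86 - c) = -17 - c)
T(-254)/(-27863) - 475267/(-288418) = (-17 - 1*(-254))/(-27863) - 475267/(-288418) = (-17 + 254)*(-1/27863) - 475267*(-1/288418) = 237*(-1/27863) + 36559/22186 = -237/27863 + 36559/22186 = 1013385335/618168518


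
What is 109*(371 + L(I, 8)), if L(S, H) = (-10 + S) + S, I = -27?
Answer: 33463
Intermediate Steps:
L(S, H) = -10 + 2*S
109*(371 + L(I, 8)) = 109*(371 + (-10 + 2*(-27))) = 109*(371 + (-10 - 54)) = 109*(371 - 64) = 109*307 = 33463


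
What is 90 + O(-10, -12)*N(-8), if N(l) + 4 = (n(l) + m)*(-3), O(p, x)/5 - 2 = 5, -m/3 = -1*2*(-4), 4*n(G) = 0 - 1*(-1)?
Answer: 9775/4 ≈ 2443.8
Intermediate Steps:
n(G) = ¼ (n(G) = (0 - 1*(-1))/4 = (0 + 1)/4 = (¼)*1 = ¼)
m = -24 (m = -3*(-1*2)*(-4) = -(-6)*(-4) = -3*8 = -24)
O(p, x) = 35 (O(p, x) = 10 + 5*5 = 10 + 25 = 35)
N(l) = 269/4 (N(l) = -4 + (¼ - 24)*(-3) = -4 - 95/4*(-3) = -4 + 285/4 = 269/4)
90 + O(-10, -12)*N(-8) = 90 + 35*(269/4) = 90 + 9415/4 = 9775/4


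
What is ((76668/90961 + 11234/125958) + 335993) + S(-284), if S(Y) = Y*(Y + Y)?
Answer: 2848883083454704/5728632819 ≈ 4.9731e+5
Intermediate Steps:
S(Y) = 2*Y² (S(Y) = Y*(2*Y) = 2*Y²)
((76668/90961 + 11234/125958) + 335993) + S(-284) = ((76668/90961 + 11234/125958) + 335993) + 2*(-284)² = ((76668*(1/90961) + 11234*(1/125958)) + 335993) + 2*80656 = ((76668/90961 + 5617/62979) + 335993) + 161312 = (5339401909/5728632819 + 335993) + 161312 = 1924785866156176/5728632819 + 161312 = 2848883083454704/5728632819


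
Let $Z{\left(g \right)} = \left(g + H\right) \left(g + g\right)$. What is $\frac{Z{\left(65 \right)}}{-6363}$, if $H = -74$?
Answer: $\frac{130}{707} \approx 0.18388$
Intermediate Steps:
$Z{\left(g \right)} = 2 g \left(-74 + g\right)$ ($Z{\left(g \right)} = \left(g - 74\right) \left(g + g\right) = \left(-74 + g\right) 2 g = 2 g \left(-74 + g\right)$)
$\frac{Z{\left(65 \right)}}{-6363} = \frac{2 \cdot 65 \left(-74 + 65\right)}{-6363} = 2 \cdot 65 \left(-9\right) \left(- \frac{1}{6363}\right) = \left(-1170\right) \left(- \frac{1}{6363}\right) = \frac{130}{707}$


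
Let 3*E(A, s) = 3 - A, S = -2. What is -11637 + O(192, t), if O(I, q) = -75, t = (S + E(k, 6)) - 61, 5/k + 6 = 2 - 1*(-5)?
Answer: -11712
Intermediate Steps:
k = 5 (k = 5/(-6 + (2 - 1*(-5))) = 5/(-6 + (2 + 5)) = 5/(-6 + 7) = 5/1 = 5*1 = 5)
E(A, s) = 1 - A/3 (E(A, s) = (3 - A)/3 = 1 - A/3)
t = -191/3 (t = (-2 + (1 - ⅓*5)) - 61 = (-2 + (1 - 5/3)) - 61 = (-2 - ⅔) - 61 = -8/3 - 61 = -191/3 ≈ -63.667)
-11637 + O(192, t) = -11637 - 75 = -11712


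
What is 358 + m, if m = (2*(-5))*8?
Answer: 278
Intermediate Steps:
m = -80 (m = -10*8 = -80)
358 + m = 358 - 80 = 278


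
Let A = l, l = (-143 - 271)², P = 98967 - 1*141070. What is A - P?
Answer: 213499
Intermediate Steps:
P = -42103 (P = 98967 - 141070 = -42103)
l = 171396 (l = (-414)² = 171396)
A = 171396
A - P = 171396 - 1*(-42103) = 171396 + 42103 = 213499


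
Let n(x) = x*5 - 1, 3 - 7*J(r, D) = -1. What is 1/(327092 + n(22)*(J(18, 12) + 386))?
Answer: 7/2584598 ≈ 2.7084e-6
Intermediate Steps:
J(r, D) = 4/7 (J(r, D) = 3/7 - ⅐*(-1) = 3/7 + ⅐ = 4/7)
n(x) = -1 + 5*x (n(x) = 5*x - 1 = -1 + 5*x)
1/(327092 + n(22)*(J(18, 12) + 386)) = 1/(327092 + (-1 + 5*22)*(4/7 + 386)) = 1/(327092 + (-1 + 110)*(2706/7)) = 1/(327092 + 109*(2706/7)) = 1/(327092 + 294954/7) = 1/(2584598/7) = 7/2584598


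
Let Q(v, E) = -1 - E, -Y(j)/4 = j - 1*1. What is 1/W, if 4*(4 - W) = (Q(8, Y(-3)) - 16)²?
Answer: -4/1073 ≈ -0.0037279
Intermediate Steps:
Y(j) = 4 - 4*j (Y(j) = -4*(j - 1*1) = -4*(j - 1) = -4*(-1 + j) = 4 - 4*j)
W = -1073/4 (W = 4 - ((-1 - (4 - 4*(-3))) - 16)²/4 = 4 - ((-1 - (4 + 12)) - 16)²/4 = 4 - ((-1 - 1*16) - 16)²/4 = 4 - ((-1 - 16) - 16)²/4 = 4 - (-17 - 16)²/4 = 4 - ¼*(-33)² = 4 - ¼*1089 = 4 - 1089/4 = -1073/4 ≈ -268.25)
1/W = 1/(-1073/4) = -4/1073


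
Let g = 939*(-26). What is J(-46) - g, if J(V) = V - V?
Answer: 24414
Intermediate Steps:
g = -24414
J(V) = 0
J(-46) - g = 0 - 1*(-24414) = 0 + 24414 = 24414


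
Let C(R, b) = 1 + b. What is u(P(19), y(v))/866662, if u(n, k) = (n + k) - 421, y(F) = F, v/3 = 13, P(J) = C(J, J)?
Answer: -181/433331 ≈ -0.00041769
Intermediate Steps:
P(J) = 1 + J
v = 39 (v = 3*13 = 39)
u(n, k) = -421 + k + n (u(n, k) = (k + n) - 421 = -421 + k + n)
u(P(19), y(v))/866662 = (-421 + 39 + (1 + 19))/866662 = (-421 + 39 + 20)*(1/866662) = -362*1/866662 = -181/433331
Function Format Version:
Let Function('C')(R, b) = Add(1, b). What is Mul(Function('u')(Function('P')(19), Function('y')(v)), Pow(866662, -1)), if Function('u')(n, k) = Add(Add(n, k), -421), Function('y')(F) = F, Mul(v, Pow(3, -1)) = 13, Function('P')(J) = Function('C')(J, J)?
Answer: Rational(-181, 433331) ≈ -0.00041769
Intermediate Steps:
Function('P')(J) = Add(1, J)
v = 39 (v = Mul(3, 13) = 39)
Function('u')(n, k) = Add(-421, k, n) (Function('u')(n, k) = Add(Add(k, n), -421) = Add(-421, k, n))
Mul(Function('u')(Function('P')(19), Function('y')(v)), Pow(866662, -1)) = Mul(Add(-421, 39, Add(1, 19)), Pow(866662, -1)) = Mul(Add(-421, 39, 20), Rational(1, 866662)) = Mul(-362, Rational(1, 866662)) = Rational(-181, 433331)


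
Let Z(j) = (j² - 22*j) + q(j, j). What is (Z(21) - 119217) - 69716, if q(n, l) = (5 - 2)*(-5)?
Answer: -188969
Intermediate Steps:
q(n, l) = -15 (q(n, l) = 3*(-5) = -15)
Z(j) = -15 + j² - 22*j (Z(j) = (j² - 22*j) - 15 = -15 + j² - 22*j)
(Z(21) - 119217) - 69716 = ((-15 + 21² - 22*21) - 119217) - 69716 = ((-15 + 441 - 462) - 119217) - 69716 = (-36 - 119217) - 69716 = -119253 - 69716 = -188969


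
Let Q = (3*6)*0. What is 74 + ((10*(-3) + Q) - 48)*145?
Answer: -11236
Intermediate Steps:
Q = 0 (Q = 18*0 = 0)
74 + ((10*(-3) + Q) - 48)*145 = 74 + ((10*(-3) + 0) - 48)*145 = 74 + ((-30 + 0) - 48)*145 = 74 + (-30 - 48)*145 = 74 - 78*145 = 74 - 11310 = -11236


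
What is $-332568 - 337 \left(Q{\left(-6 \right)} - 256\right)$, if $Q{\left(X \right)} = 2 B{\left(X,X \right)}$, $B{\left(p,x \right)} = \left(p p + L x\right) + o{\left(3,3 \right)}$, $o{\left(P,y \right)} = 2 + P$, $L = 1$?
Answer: $-269886$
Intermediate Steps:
$B{\left(p,x \right)} = 5 + x + p^{2}$ ($B{\left(p,x \right)} = \left(p p + 1 x\right) + \left(2 + 3\right) = \left(p^{2} + x\right) + 5 = \left(x + p^{2}\right) + 5 = 5 + x + p^{2}$)
$Q{\left(X \right)} = 10 + 2 X + 2 X^{2}$ ($Q{\left(X \right)} = 2 \left(5 + X + X^{2}\right) = 10 + 2 X + 2 X^{2}$)
$-332568 - 337 \left(Q{\left(-6 \right)} - 256\right) = -332568 - 337 \left(\left(10 + 2 \left(-6\right) + 2 \left(-6\right)^{2}\right) - 256\right) = -332568 - 337 \left(\left(10 - 12 + 2 \cdot 36\right) - 256\right) = -332568 - 337 \left(\left(10 - 12 + 72\right) - 256\right) = -332568 - 337 \left(70 - 256\right) = -332568 - -62682 = -332568 + 62682 = -269886$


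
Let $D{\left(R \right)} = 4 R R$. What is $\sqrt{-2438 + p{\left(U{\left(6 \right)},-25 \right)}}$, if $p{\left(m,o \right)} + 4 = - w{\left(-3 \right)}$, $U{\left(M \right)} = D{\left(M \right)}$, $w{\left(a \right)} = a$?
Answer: $3 i \sqrt{271} \approx 49.386 i$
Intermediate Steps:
$D{\left(R \right)} = 4 R^{2}$
$U{\left(M \right)} = 4 M^{2}$
$p{\left(m,o \right)} = -1$ ($p{\left(m,o \right)} = -4 - -3 = -4 + 3 = -1$)
$\sqrt{-2438 + p{\left(U{\left(6 \right)},-25 \right)}} = \sqrt{-2438 - 1} = \sqrt{-2439} = 3 i \sqrt{271}$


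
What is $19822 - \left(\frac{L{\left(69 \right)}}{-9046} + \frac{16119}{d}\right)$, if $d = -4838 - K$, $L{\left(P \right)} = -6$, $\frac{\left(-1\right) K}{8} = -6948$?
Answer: $\frac{5417201455303}{273288706} \approx 19822.0$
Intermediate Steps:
$K = 55584$ ($K = \left(-8\right) \left(-6948\right) = 55584$)
$d = -60422$ ($d = -4838 - 55584 = -60422$)
$19822 - \left(\frac{L{\left(69 \right)}}{-9046} + \frac{16119}{d}\right) = 19822 - \left(- \frac{6}{-9046} + \frac{16119}{-60422}\right) = 19822 - \left(\left(-6\right) \left(- \frac{1}{9046}\right) + 16119 \left(- \frac{1}{60422}\right)\right) = 19822 - \left(\frac{3}{4523} - \frac{16119}{60422}\right) = 19822 - - \frac{72724971}{273288706} = 19822 + \frac{72724971}{273288706} = \frac{5417201455303}{273288706}$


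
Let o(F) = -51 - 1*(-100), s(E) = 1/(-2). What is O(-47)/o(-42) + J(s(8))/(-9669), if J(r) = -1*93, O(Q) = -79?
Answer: -253098/157927 ≈ -1.6026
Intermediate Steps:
s(E) = -½
J(r) = -93
o(F) = 49 (o(F) = -51 + 100 = 49)
O(-47)/o(-42) + J(s(8))/(-9669) = -79/49 - 93/(-9669) = -79*1/49 - 93*(-1/9669) = -79/49 + 31/3223 = -253098/157927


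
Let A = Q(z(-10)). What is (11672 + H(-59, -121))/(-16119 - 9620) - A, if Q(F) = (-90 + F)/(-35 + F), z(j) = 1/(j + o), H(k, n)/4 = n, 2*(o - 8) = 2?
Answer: -2745017/926604 ≈ -2.9624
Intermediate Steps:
o = 9 (o = 8 + (1/2)*2 = 8 + 1 = 9)
H(k, n) = 4*n
z(j) = 1/(9 + j) (z(j) = 1/(j + 9) = 1/(9 + j))
Q(F) = (-90 + F)/(-35 + F)
A = 91/36 (A = (-90 + 1/(9 - 10))/(-35 + 1/(9 - 10)) = (-90 + 1/(-1))/(-35 + 1/(-1)) = (-90 - 1)/(-35 - 1) = -91/(-36) = -1/36*(-91) = 91/36 ≈ 2.5278)
(11672 + H(-59, -121))/(-16119 - 9620) - A = (11672 + 4*(-121))/(-16119 - 9620) - 1*91/36 = (11672 - 484)/(-25739) - 91/36 = 11188*(-1/25739) - 91/36 = -11188/25739 - 91/36 = -2745017/926604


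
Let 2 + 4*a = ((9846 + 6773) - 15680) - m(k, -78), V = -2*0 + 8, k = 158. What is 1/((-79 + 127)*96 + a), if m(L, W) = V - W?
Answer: 4/19283 ≈ 0.00020744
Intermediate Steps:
V = 8 (V = 0 + 8 = 8)
m(L, W) = 8 - W
a = 851/4 (a = -½ + (((9846 + 6773) - 15680) - (8 - 1*(-78)))/4 = -½ + ((16619 - 15680) - (8 + 78))/4 = -½ + (939 - 1*86)/4 = -½ + (939 - 86)/4 = -½ + (¼)*853 = -½ + 853/4 = 851/4 ≈ 212.75)
1/((-79 + 127)*96 + a) = 1/((-79 + 127)*96 + 851/4) = 1/(48*96 + 851/4) = 1/(4608 + 851/4) = 1/(19283/4) = 4/19283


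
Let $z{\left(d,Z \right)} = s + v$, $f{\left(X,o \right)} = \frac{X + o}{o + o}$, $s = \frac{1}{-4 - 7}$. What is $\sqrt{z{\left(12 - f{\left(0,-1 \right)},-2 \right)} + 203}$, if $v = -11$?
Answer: $\frac{\sqrt{23221}}{11} \approx 13.853$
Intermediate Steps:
$s = - \frac{1}{11}$ ($s = \frac{1}{-11} = - \frac{1}{11} \approx -0.090909$)
$f{\left(X,o \right)} = \frac{X + o}{2 o}$
$z{\left(d,Z \right)} = - \frac{122}{11}$ ($z{\left(d,Z \right)} = - \frac{1}{11} - 11 = - \frac{122}{11}$)
$\sqrt{z{\left(12 - f{\left(0,-1 \right)},-2 \right)} + 203} = \sqrt{- \frac{122}{11} + 203} = \sqrt{\frac{2111}{11}} = \frac{\sqrt{23221}}{11}$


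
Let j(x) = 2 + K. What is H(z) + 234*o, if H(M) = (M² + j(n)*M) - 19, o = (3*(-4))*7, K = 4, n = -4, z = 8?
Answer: -19563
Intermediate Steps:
o = -84 (o = -12*7 = -84)
j(x) = 6 (j(x) = 2 + 4 = 6)
H(M) = -19 + M² + 6*M (H(M) = (M² + 6*M) - 19 = -19 + M² + 6*M)
H(z) + 234*o = (-19 + 8² + 6*8) + 234*(-84) = (-19 + 64 + 48) - 19656 = 93 - 19656 = -19563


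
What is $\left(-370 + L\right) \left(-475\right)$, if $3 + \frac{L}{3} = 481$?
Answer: $-505400$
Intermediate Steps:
$L = 1434$ ($L = -9 + 3 \cdot 481 = -9 + 1443 = 1434$)
$\left(-370 + L\right) \left(-475\right) = \left(-370 + 1434\right) \left(-475\right) = 1064 \left(-475\right) = -505400$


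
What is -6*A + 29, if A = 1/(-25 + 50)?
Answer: 719/25 ≈ 28.760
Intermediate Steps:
A = 1/25 ≈ 0.040000
-6*A + 29 = -6*1/25 + 29 = -6/25 + 29 = 719/25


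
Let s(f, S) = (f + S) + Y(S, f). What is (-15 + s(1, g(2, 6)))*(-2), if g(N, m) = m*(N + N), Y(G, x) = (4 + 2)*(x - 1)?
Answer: -20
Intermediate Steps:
Y(G, x) = -6 + 6*x (Y(G, x) = 6*(-1 + x) = -6 + 6*x)
g(N, m) = 2*N*m (g(N, m) = m*(2*N) = 2*N*m)
s(f, S) = -6 + S + 7*f (s(f, S) = (f + S) + (-6 + 6*f) = (S + f) + (-6 + 6*f) = -6 + S + 7*f)
(-15 + s(1, g(2, 6)))*(-2) = (-15 + (-6 + 2*2*6 + 7*1))*(-2) = (-15 + (-6 + 24 + 7))*(-2) = (-15 + 25)*(-2) = 10*(-2) = -20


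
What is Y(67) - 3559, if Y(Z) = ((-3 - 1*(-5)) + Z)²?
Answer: 1202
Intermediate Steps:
Y(Z) = (2 + Z)² (Y(Z) = ((-3 + 5) + Z)² = (2 + Z)²)
Y(67) - 3559 = (2 + 67)² - 3559 = 69² - 3559 = 4761 - 3559 = 1202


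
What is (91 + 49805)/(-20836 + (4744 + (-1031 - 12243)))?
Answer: -24948/14683 ≈ -1.6991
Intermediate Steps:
(91 + 49805)/(-20836 + (4744 + (-1031 - 12243))) = 49896/(-20836 + (4744 - 13274)) = 49896/(-20836 - 8530) = 49896/(-29366) = 49896*(-1/29366) = -24948/14683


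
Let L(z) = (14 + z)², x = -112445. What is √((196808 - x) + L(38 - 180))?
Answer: √325637 ≈ 570.65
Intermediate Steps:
√((196808 - x) + L(38 - 180)) = √((196808 - 1*(-112445)) + (14 + (38 - 180))²) = √((196808 + 112445) + (14 - 142)²) = √(309253 + (-128)²) = √(309253 + 16384) = √325637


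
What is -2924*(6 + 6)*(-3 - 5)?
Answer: 280704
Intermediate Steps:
-2924*(6 + 6)*(-3 - 5) = -35088*(-8) = -2924*(-96) = 280704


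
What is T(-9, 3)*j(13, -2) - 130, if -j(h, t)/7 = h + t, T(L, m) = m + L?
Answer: 332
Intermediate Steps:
T(L, m) = L + m
j(h, t) = -7*h - 7*t (j(h, t) = -7*(h + t) = -7*h - 7*t)
T(-9, 3)*j(13, -2) - 130 = (-9 + 3)*(-7*13 - 7*(-2)) - 130 = -6*(-91 + 14) - 130 = -6*(-77) - 130 = 462 - 130 = 332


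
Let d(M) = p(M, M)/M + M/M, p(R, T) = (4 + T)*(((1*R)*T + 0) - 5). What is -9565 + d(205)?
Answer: 1364312/41 ≈ 33276.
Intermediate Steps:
p(R, T) = (-5 + R*T)*(4 + T) (p(R, T) = (4 + T)*((R*T + 0) - 5) = (4 + T)*(R*T - 5) = (4 + T)*(-5 + R*T) = (-5 + R*T)*(4 + T))
d(M) = 1 + (-20 + M³ - 5*M + 4*M²)/M (d(M) = (-20 - 5*M + M*M² + 4*M*M)/M + M/M = (-20 - 5*M + M³ + 4*M²)/M + 1 = (-20 + M³ - 5*M + 4*M²)/M + 1 = 1 + (-20 + M³ - 5*M + 4*M²)/M)
-9565 + d(205) = -9565 + (-4 + 205² - 20/205 + 4*205) = -9565 + (-4 + 42025 - 20*1/205 + 820) = -9565 + (-4 + 42025 - 4/41 + 820) = -9565 + 1756477/41 = 1364312/41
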